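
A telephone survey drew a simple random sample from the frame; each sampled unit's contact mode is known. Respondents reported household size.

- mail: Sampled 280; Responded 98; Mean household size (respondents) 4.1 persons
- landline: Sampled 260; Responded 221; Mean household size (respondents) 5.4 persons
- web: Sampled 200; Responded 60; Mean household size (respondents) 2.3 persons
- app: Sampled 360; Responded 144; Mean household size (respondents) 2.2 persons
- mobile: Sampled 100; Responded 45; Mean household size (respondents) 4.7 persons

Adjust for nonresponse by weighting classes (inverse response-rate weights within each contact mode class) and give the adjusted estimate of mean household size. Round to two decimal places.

3.56

Response rates by class: mail 98/280 = 35%, landline 221/260 = 85%, web 60/200 = 30%, app 144/360 = 40%, mobile 45/100 = 45%.
Each respondent's weight = sampled/responded in their class; summing within a class gives n_sampled, so:
  mail: 280 × 4.1 = 1148
  landline: 260 × 5.4 = 1404
  web: 200 × 2.3 = 460
  app: 360 × 2.2 = 792
  mobile: 100 × 4.7 = 470
Adjusted estimate = 4274 / 1,200 = 3.56167 → 3.56.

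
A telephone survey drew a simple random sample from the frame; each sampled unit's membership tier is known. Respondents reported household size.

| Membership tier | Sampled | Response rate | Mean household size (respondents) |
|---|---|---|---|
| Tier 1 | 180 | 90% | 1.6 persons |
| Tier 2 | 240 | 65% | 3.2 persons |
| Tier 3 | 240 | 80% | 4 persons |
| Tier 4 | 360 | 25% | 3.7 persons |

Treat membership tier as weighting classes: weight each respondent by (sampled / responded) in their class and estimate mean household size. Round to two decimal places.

Inverse-response-rate weighting restores each class to its sampled count, so class totals weight by n_sampled:
  Tier 1: 180 × 1.6 = 288
  Tier 2: 240 × 3.2 = 768
  Tier 3: 240 × 4 = 960
  Tier 4: 360 × 3.7 = 1332
Adjusted estimate = 3348 / 1,020 = 3.28235 → 3.28.

3.28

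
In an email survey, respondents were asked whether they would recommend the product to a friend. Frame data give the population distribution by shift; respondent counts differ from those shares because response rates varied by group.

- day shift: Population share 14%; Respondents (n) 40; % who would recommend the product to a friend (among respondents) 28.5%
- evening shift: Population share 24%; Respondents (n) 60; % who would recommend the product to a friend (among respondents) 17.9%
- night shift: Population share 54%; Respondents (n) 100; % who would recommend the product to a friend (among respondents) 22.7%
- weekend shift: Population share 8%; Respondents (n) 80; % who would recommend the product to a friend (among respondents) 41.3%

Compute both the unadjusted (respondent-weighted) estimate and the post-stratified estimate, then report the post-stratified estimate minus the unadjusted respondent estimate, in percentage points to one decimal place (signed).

Unadjusted (pooled respondent) estimate weights by respondent counts:
  (40/280)×28.5 + (60/280)×17.9 + (100/280)×22.7 + (80/280)×41.3 = 27.8143%
Post-stratified estimate weights by population shares:
  0.14×28.5 + 0.24×17.9 + 0.54×22.7 + 0.08×41.3 = 23.848%
Difference = 23.848 − 27.8143 = -3.9663 pp.

-4.0 percentage points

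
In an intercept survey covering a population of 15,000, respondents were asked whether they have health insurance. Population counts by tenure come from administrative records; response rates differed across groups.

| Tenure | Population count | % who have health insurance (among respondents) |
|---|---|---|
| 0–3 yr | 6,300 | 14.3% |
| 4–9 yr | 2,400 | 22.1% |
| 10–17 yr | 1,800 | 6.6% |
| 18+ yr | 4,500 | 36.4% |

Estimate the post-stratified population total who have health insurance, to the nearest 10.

3,190

Estimated count per cell = population count × respondent percentage:
  0–3 yr: 6,300 × 14.3% = 900.9
  4–9 yr: 2,400 × 22.1% = 530.4
  10–17 yr: 1,800 × 6.6% = 118.8
  18+ yr: 4,500 × 36.4% = 1638
Estimated total = 3188.1 → 3,190.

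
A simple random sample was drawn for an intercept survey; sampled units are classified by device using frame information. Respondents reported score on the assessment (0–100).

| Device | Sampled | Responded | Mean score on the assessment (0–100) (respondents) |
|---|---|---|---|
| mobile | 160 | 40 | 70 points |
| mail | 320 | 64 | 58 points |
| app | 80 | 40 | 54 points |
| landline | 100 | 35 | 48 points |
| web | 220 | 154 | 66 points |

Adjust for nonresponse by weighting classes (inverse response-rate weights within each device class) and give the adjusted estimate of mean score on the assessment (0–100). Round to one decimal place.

60.7

Class response rates: mobile 40/160 = 25%, mail 64/320 = 20%, app 40/80 = 50%, landline 35/100 = 35%, web 154/220 = 70%.
Inverse-response-rate weighting restores each class to its sampled count, so class totals weight by n_sampled:
  mobile: 160 × 70 = 11,200
  mail: 320 × 58 = 18,560
  app: 80 × 54 = 4320
  landline: 100 × 48 = 4800
  web: 220 × 66 = 14,520
Adjusted estimate = 53,400 / 880 = 60.6818 → 60.7.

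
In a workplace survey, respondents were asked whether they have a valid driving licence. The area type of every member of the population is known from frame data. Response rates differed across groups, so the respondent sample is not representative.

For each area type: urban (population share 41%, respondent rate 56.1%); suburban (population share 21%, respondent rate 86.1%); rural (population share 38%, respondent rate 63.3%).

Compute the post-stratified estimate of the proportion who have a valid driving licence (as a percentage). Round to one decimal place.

65.1%

Each cell contributes population-share × respondent value:
  urban: 0.41 × 56.1 = 23.001
  suburban: 0.21 × 86.1 = 18.081
  rural: 0.38 × 63.3 = 24.054
Post-stratified estimate = 65.136 → 65.1%.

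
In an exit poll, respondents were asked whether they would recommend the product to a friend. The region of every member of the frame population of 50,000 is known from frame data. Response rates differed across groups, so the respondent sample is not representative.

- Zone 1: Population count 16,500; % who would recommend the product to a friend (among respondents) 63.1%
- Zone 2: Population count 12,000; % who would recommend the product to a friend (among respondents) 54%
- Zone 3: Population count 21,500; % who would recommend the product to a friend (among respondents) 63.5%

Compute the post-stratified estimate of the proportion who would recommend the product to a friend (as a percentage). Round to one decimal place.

Weight each group's respondent value by its population share:
  Zone 1: (16,500/50,000) × 63.1 = 20.823
  Zone 2: (12,000/50,000) × 54 = 12.96
  Zone 3: (21,500/50,000) × 63.5 = 27.305
Post-stratified estimate = 61.088 → 61.1%.

61.1%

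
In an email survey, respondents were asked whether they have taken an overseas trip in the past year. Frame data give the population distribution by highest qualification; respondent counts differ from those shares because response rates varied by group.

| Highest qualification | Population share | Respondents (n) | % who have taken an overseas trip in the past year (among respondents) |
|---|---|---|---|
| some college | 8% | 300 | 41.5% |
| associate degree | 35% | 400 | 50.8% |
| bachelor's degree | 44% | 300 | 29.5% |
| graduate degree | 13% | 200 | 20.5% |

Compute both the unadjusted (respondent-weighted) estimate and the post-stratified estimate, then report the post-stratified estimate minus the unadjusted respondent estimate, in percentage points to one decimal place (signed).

-1.4 percentage points

Unadjusted (pooled respondent) estimate weights by respondent counts:
  (300/1200)×41.5 + (400/1200)×50.8 + (300/1200)×29.5 + (200/1200)×20.5 = 38.1%
Reweighting by population highest qualification shares:
  0.08×41.5 + 0.35×50.8 + 0.44×29.5 + 0.13×20.5 = 36.745%
Difference = 36.745 − 38.1 = -1.355 pp.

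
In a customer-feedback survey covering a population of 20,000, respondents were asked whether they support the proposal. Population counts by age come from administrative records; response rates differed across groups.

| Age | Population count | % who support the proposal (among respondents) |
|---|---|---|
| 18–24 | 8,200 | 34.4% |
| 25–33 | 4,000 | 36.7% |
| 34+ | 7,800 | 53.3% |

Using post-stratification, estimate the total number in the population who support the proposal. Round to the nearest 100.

Apply each group's respondent rate to its population count:
  18–24: 8,200 × 34.4% = 2820.8
  25–33: 4,000 × 36.7% = 1468
  34+: 7,800 × 53.3% = 4157.4
Estimated total = 8446.2 → 8,400.

8,400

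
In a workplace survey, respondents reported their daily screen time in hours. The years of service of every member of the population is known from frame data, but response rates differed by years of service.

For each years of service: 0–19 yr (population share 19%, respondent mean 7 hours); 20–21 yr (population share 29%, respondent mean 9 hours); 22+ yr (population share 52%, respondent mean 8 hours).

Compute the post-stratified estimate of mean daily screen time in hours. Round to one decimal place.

8.1

Each cell contributes population-share × respondent value:
  0–19 yr: 0.19 × 7 = 1.33
  20–21 yr: 0.29 × 9 = 2.61
  22+ yr: 0.52 × 8 = 4.16
Post-stratified estimate = 8.1 → 8.1.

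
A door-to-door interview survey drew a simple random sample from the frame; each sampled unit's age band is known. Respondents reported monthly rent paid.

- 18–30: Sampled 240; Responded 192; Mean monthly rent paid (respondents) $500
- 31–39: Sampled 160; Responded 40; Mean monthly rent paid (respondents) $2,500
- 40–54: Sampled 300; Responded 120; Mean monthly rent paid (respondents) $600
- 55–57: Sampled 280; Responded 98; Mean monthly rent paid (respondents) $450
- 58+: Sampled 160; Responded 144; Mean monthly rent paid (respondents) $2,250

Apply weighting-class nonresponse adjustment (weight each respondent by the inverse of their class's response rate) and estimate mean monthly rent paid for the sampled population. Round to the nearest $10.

$1,040

Class response rates: 18–30 192/240 = 80%, 31–39 40/160 = 25%, 40–54 120/300 = 40%, 55–57 98/280 = 35%, 58+ 144/160 = 90%.
Weighting each respondent by the inverse class response rate inflates each class back to its sampled size, so the class weight is n_sampled:
  18–30: 240 × 500 = 120,000
  31–39: 160 × 2500 = 400,000
  40–54: 300 × 600 = 180,000
  55–57: 280 × 450 = 126,000
  58+: 160 × 2250 = 360,000
Adjusted estimate = 1,186,000 / 1,140 = 1040.35 → $1,040.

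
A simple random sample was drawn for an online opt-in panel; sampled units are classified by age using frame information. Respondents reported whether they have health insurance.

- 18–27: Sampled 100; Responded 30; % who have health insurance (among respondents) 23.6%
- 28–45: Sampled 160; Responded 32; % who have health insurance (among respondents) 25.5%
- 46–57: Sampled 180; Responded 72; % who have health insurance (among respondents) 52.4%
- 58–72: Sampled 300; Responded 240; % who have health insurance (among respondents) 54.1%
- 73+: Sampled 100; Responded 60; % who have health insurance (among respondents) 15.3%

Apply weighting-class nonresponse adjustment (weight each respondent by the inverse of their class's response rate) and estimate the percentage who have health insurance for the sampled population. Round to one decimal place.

40.0%

Response rates by class: 18–27 30/100 = 30%, 28–45 32/160 = 20%, 46–57 72/180 = 40%, 58–72 240/300 = 80%, 73+ 60/100 = 60%.
Inverse-response-rate weighting restores each class to its sampled count, so class totals weight by n_sampled:
  18–27: 100 × 23.6 = 2360
  28–45: 160 × 25.5 = 4080
  46–57: 180 × 52.4 = 9432
  58–72: 300 × 54.1 = 16,230
  73+: 100 × 15.3 = 1530
Adjusted estimate = 33,632 / 840 = 40.0381 → 40.0%.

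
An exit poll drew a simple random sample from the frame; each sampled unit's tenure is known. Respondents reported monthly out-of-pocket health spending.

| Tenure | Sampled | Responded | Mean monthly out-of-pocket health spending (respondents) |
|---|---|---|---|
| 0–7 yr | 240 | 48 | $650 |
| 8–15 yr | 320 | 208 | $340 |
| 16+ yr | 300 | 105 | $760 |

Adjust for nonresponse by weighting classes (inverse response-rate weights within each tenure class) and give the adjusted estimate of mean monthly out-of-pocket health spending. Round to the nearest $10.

Response rates by class: 0–7 yr 48/240 = 20%, 8–15 yr 208/320 = 65%, 16+ yr 105/300 = 35%.
With weight = n_sampled/n_responded per class, the weighted class total is n_sampled:
  0–7 yr: 240 × 650 = 156,000
  8–15 yr: 320 × 340 = 108,800
  16+ yr: 300 × 760 = 228,000
Adjusted estimate = 492,800 / 860 = 573.023 → $570.

$570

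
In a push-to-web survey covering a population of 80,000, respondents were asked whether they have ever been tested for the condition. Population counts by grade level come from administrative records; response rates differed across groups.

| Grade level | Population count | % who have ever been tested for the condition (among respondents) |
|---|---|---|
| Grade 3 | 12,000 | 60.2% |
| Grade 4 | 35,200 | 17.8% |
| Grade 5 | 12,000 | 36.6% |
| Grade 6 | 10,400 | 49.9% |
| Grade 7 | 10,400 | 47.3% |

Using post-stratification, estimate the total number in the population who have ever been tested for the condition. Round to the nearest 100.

Each cell contributes its population count × the respondent rate:
  Grade 3: 12,000 × 60.2% = 7224
  Grade 4: 35,200 × 17.8% = 6265.6
  Grade 5: 12,000 × 36.6% = 4392
  Grade 6: 10,400 × 49.9% = 5189.6
  Grade 7: 10,400 × 47.3% = 4919.2
Estimated total = 27990.4 → 28,000.

28,000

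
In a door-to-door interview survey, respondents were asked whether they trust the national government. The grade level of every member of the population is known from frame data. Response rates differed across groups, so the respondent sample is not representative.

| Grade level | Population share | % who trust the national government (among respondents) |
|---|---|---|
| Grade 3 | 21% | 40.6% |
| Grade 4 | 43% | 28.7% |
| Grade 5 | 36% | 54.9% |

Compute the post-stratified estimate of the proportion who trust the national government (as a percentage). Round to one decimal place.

40.6%

Reweight to the known grade level distribution:
  Grade 3: 0.21 × 40.6 = 8.526
  Grade 4: 0.43 × 28.7 = 12.341
  Grade 5: 0.36 × 54.9 = 19.764
Post-stratified estimate = 40.631 → 40.6%.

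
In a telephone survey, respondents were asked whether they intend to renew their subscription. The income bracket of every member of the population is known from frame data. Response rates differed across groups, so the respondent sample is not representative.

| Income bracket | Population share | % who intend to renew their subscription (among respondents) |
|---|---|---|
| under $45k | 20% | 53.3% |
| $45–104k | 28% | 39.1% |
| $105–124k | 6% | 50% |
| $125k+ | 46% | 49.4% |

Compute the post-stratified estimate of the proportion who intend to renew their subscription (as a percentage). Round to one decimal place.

47.3%

Reweight to the known income bracket distribution:
  under $45k: 0.2 × 53.3 = 10.66
  $45–104k: 0.28 × 39.1 = 10.948
  $105–124k: 0.06 × 50 = 3
  $125k+: 0.46 × 49.4 = 22.724
Post-stratified estimate = 47.332 → 47.3%.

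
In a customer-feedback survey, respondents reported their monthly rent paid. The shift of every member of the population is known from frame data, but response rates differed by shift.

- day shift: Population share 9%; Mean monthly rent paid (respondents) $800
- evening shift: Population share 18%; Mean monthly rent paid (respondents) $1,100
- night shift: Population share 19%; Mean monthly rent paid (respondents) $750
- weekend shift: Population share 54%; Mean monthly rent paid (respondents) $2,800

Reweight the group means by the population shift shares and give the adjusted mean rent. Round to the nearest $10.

$1,920

Post-stratification weights by population share, not respondent share:
  day shift: 0.09 × 800 = 72
  evening shift: 0.18 × 1100 = 198
  night shift: 0.19 × 750 = 142.5
  weekend shift: 0.54 × 2800 = 1512
Post-stratified estimate = 1924.5 → $1,920.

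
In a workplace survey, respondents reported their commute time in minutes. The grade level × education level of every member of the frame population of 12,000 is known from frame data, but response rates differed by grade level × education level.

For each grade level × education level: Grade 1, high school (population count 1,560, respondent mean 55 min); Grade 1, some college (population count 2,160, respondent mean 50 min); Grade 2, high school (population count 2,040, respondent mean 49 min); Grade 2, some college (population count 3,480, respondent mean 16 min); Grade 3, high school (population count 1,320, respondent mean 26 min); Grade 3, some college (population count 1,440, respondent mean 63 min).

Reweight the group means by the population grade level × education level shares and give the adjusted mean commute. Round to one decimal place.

39.5

Weight each group's respondent value by its population share:
  Grade 1, high school: (1,560/12,000) × 55 = 7.15
  Grade 1, some college: (2,160/12,000) × 50 = 9
  Grade 2, high school: (2,040/12,000) × 49 = 8.33
  Grade 2, some college: (3,480/12,000) × 16 = 4.64
  Grade 3, high school: (1,320/12,000) × 26 = 2.86
  Grade 3, some college: (1,440/12,000) × 63 = 7.56
Post-stratified estimate = 39.54 → 39.5.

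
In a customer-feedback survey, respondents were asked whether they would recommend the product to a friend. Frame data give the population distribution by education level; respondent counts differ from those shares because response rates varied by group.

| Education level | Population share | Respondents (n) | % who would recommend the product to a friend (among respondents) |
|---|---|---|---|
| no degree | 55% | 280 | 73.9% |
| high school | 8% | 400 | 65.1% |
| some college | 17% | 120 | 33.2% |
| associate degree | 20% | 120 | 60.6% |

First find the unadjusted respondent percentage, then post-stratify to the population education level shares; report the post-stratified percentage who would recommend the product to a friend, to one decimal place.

Unadjusted (pooled respondent) estimate weights by respondent counts:
  (280/920)×73.9 + (400/920)×65.1 + (120/920)×33.2 + (120/920)×60.6 = 63.0304%
Post-stratified estimate weights by population shares:
  0.55×73.9 + 0.08×65.1 + 0.17×33.2 + 0.2×60.6 = 63.617%

63.6%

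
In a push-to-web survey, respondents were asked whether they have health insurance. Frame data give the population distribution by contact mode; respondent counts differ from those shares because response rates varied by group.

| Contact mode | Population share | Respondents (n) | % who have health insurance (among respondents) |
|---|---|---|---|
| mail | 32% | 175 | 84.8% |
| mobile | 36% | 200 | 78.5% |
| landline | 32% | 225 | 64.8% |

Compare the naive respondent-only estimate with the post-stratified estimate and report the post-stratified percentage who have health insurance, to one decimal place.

76.1%

Without adjustment, the pooled respondent share is:
  (175/600)×84.8 + (200/600)×78.5 + (225/600)×64.8 = 75.2%
Post-stratified estimate weights by population shares:
  0.32×84.8 + 0.36×78.5 + 0.32×64.8 = 76.132%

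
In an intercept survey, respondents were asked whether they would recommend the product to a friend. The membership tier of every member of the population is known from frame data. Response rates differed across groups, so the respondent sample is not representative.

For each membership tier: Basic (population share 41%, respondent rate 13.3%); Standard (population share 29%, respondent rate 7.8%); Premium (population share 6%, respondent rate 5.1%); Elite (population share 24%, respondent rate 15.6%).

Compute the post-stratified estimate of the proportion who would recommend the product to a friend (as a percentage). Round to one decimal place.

Weight each group's respondent value by its population share:
  Basic: 0.41 × 13.3 = 5.453
  Standard: 0.29 × 7.8 = 2.262
  Premium: 0.06 × 5.1 = 0.306
  Elite: 0.24 × 15.6 = 3.744
Post-stratified estimate = 11.765 → 11.8%.

11.8%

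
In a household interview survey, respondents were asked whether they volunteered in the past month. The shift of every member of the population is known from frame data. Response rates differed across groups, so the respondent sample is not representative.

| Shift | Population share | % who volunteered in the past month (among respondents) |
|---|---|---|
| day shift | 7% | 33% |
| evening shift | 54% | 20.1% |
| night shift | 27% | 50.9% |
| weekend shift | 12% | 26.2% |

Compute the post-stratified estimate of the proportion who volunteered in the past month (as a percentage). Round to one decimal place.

30.1%

Reweight to the known shift distribution:
  day shift: 0.07 × 33 = 2.31
  evening shift: 0.54 × 20.1 = 10.854
  night shift: 0.27 × 50.9 = 13.743
  weekend shift: 0.12 × 26.2 = 3.144
Post-stratified estimate = 30.051 → 30.1%.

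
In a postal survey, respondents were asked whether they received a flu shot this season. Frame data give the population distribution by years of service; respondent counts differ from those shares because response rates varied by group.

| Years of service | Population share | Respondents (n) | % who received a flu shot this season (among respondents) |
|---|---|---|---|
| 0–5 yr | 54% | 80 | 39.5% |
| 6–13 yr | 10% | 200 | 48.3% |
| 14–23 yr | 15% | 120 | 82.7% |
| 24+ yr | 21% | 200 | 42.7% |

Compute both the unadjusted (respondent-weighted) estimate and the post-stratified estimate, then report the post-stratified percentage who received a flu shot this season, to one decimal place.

Without adjustment, the pooled respondent share is:
  (80/600)×39.5 + (200/600)×48.3 + (120/600)×82.7 + (200/600)×42.7 = 52.14%
Post-stratifying to population shares instead:
  0.54×39.5 + 0.1×48.3 + 0.15×82.7 + 0.21×42.7 = 47.532%

47.5%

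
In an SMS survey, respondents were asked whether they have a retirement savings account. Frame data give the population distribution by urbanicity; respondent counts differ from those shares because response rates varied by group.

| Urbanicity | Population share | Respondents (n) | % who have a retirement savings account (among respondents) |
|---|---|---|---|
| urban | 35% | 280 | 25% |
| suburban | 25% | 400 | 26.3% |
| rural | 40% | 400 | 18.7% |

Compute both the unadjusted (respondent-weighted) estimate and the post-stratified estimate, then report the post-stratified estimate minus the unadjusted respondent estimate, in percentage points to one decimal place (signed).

-0.3 percentage points

Unadjusted (pooled respondent) estimate weights by respondent counts:
  (280/1080)×25 + (400/1080)×26.3 + (400/1080)×18.7 = 23.1481%
Post-stratified estimate weights by population shares:
  0.35×25 + 0.25×26.3 + 0.4×18.7 = 22.805%
Difference = 22.805 − 23.1481 = -0.3431 pp.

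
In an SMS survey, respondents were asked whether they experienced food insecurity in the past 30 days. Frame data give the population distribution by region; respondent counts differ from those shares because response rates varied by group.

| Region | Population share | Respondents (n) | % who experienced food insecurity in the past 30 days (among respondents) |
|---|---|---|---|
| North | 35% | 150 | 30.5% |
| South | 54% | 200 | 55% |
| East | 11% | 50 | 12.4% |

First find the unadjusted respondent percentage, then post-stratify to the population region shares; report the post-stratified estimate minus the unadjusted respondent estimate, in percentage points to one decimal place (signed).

+1.3 percentage points

Without adjustment, the pooled respondent share is:
  (150/400)×30.5 + (200/400)×55 + (50/400)×12.4 = 40.4875%
Post-stratified estimate weights by population shares:
  0.35×30.5 + 0.54×55 + 0.11×12.4 = 41.739%
Difference = 41.739 − 40.4875 = 1.2515 pp.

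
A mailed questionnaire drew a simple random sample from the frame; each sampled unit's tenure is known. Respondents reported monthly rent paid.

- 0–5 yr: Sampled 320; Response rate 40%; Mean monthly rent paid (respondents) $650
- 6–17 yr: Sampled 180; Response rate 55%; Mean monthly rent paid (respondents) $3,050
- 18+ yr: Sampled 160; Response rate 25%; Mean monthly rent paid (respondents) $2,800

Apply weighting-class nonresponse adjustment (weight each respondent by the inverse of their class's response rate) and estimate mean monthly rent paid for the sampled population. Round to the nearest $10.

$1,830

Inverse-response-rate weighting restores each class to its sampled count, so class totals weight by n_sampled:
  0–5 yr: 320 × 650 = 208,000
  6–17 yr: 180 × 3050 = 549,000
  18+ yr: 160 × 2800 = 448,000
Adjusted estimate = 1,205,000 / 660 = 1825.76 → $1,830.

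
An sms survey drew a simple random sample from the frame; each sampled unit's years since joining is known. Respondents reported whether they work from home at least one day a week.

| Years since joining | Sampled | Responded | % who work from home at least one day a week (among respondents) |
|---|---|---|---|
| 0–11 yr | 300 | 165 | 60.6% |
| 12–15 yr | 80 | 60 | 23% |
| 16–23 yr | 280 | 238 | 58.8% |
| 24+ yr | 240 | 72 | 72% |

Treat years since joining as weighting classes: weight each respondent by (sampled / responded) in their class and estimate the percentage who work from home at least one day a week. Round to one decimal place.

59.7%

Class response rates: 0–11 yr 165/300 = 55%, 12–15 yr 60/80 = 75%, 16–23 yr 238/280 = 85%, 24+ yr 72/240 = 30%.
Weighting each respondent by the inverse class response rate inflates each class back to its sampled size, so the class weight is n_sampled:
  0–11 yr: 300 × 60.6 = 18,180
  12–15 yr: 80 × 23 = 1840
  16–23 yr: 280 × 58.8 = 16,464
  24+ yr: 240 × 72 = 17,280
Adjusted estimate = 53,764 / 900 = 59.7378 → 59.7%.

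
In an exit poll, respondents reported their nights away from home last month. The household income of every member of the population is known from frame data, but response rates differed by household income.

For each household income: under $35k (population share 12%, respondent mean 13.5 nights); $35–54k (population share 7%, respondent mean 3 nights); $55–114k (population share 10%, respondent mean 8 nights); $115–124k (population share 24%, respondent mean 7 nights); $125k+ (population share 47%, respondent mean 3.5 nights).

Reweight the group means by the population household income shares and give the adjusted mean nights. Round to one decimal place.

6.0

Weight each group's respondent value by its population share:
  under $35k: 0.12 × 13.5 = 1.62
  $35–54k: 0.07 × 3 = 0.21
  $55–114k: 0.1 × 8 = 0.8
  $115–124k: 0.24 × 7 = 1.68
  $125k+: 0.47 × 3.5 = 1.645
Post-stratified estimate = 5.955 → 6.0.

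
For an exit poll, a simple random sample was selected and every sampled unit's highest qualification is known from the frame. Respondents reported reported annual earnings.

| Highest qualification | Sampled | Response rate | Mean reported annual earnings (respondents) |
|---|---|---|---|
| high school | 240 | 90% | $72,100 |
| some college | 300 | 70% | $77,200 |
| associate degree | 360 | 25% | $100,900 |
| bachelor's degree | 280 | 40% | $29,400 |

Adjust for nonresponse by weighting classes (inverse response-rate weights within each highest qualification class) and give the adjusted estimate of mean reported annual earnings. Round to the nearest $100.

Weighting each respondent by the inverse class response rate inflates each class back to its sampled size, so the class weight is n_sampled:
  high school: 240 × 72,100 = 17,304,000
  some college: 300 × 77,200 = 23,160,000
  associate degree: 360 × 100,900 = 36,324,000
  bachelor's degree: 280 × 29,400 = 8,232,000
Adjusted estimate = 85,020,000 / 1,180 = 72050.8 → $72,100.

$72,100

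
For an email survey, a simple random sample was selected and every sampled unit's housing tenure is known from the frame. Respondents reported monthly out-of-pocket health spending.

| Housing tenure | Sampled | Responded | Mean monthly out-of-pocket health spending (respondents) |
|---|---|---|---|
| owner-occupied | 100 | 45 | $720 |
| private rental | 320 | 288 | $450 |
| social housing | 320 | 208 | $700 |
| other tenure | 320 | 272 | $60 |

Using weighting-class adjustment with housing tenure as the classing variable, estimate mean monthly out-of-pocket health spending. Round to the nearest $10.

$430

Response rates by class: owner-occupied 45/100 = 45%, private rental 288/320 = 90%, social housing 208/320 = 65%, other tenure 272/320 = 85%.
Inverse-response-rate weighting restores each class to its sampled count, so class totals weight by n_sampled:
  owner-occupied: 100 × 720 = 72,000
  private rental: 320 × 450 = 144,000
  social housing: 320 × 700 = 224,000
  other tenure: 320 × 60 = 19,200
Adjusted estimate = 459,200 / 1,060 = 433.208 → $430.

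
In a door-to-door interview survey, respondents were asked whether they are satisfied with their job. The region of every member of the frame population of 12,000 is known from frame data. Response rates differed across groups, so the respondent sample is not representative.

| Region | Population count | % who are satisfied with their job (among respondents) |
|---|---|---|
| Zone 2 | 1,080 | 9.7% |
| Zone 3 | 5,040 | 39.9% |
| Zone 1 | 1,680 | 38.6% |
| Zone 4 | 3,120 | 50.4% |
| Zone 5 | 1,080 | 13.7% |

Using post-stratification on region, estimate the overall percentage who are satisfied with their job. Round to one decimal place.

37.4%

Post-stratification weights by population share, not respondent share:
  Zone 2: (1,080/12,000) × 9.7 = 0.873
  Zone 3: (5,040/12,000) × 39.9 = 16.758
  Zone 1: (1,680/12,000) × 38.6 = 5.404
  Zone 4: (3,120/12,000) × 50.4 = 13.104
  Zone 5: (1,080/12,000) × 13.7 = 1.233
Post-stratified estimate = 37.372 → 37.4%.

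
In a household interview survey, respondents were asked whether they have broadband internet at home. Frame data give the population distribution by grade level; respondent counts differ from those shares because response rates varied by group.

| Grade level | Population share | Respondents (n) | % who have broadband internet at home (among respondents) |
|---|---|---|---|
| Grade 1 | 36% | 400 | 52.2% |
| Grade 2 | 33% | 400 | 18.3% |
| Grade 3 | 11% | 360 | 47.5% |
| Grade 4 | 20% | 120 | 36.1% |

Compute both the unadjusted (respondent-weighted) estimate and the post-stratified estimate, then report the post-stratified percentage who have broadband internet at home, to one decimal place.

Without adjustment, the pooled respondent share is:
  (400/1280)×52.2 + (400/1280)×18.3 + (360/1280)×47.5 + (120/1280)×36.1 = 38.775%
Post-stratifying to population shares instead:
  0.36×52.2 + 0.33×18.3 + 0.11×47.5 + 0.2×36.1 = 37.276%

37.3%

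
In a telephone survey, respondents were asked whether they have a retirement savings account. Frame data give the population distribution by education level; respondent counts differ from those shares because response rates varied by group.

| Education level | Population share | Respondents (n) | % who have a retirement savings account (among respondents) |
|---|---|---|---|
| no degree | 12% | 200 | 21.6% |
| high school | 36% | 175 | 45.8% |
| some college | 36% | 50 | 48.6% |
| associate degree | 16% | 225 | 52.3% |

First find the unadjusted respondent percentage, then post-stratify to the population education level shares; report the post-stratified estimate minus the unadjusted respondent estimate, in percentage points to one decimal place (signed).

+4.1 percentage points

Without adjustment, the pooled respondent share is:
  (200/650)×21.6 + (175/650)×45.8 + (50/650)×48.6 + (225/650)×52.3 = 40.8192%
Post-stratified estimate weights by population shares:
  0.12×21.6 + 0.36×45.8 + 0.36×48.6 + 0.16×52.3 = 44.944%
Difference = 44.944 − 40.8192 = 4.1248 pp.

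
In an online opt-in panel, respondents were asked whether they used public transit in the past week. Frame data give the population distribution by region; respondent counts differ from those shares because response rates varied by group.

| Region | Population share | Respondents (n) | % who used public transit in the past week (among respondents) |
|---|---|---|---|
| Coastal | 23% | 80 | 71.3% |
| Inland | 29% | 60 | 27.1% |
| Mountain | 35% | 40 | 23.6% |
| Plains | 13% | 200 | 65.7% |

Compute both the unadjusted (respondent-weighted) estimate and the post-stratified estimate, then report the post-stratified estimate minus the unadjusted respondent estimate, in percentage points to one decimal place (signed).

Naive respondent-only estimate (weights = respondent counts):
  (80/380)×71.3 + (60/380)×27.1 + (40/380)×23.6 + (200/380)×65.7 = 56.3526%
Post-stratified estimate weights by population shares:
  0.23×71.3 + 0.29×27.1 + 0.35×23.6 + 0.13×65.7 = 41.059%
Difference = 41.059 − 56.3526 = -15.2936 pp.

-15.3 percentage points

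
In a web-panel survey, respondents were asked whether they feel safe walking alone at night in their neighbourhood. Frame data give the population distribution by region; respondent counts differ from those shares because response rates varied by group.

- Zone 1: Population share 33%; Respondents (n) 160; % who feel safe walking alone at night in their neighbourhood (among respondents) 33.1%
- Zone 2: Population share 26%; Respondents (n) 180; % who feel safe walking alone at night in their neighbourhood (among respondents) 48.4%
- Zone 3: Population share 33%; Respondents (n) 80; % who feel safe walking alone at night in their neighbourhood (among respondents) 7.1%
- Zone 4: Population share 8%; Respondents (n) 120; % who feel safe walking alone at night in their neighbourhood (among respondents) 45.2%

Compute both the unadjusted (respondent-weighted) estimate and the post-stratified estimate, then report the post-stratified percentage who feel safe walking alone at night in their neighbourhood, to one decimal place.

Unadjusted (pooled respondent) estimate weights by respondent counts:
  (160/540)×33.1 + (180/540)×48.4 + (80/540)×7.1 + (120/540)×45.2 = 37.037%
Post-stratified estimate weights by population shares:
  0.33×33.1 + 0.26×48.4 + 0.33×7.1 + 0.08×45.2 = 29.466%

29.5%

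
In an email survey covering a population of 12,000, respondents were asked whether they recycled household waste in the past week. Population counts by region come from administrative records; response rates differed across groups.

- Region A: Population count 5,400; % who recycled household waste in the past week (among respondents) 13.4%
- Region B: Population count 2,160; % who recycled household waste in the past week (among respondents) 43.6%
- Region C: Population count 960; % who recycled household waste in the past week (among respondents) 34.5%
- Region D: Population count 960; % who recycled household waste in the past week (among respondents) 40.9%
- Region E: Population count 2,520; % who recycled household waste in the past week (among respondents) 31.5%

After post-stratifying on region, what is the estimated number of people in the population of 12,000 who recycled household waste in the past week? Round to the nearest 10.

Estimated count per cell = population count × respondent percentage:
  Region A: 5,400 × 13.4% = 723.6
  Region B: 2,160 × 43.6% = 941.76
  Region C: 960 × 34.5% = 331.2
  Region D: 960 × 40.9% = 392.64
  Region E: 2,520 × 31.5% = 793.8
Estimated total = 3183 → 3,180.

3,180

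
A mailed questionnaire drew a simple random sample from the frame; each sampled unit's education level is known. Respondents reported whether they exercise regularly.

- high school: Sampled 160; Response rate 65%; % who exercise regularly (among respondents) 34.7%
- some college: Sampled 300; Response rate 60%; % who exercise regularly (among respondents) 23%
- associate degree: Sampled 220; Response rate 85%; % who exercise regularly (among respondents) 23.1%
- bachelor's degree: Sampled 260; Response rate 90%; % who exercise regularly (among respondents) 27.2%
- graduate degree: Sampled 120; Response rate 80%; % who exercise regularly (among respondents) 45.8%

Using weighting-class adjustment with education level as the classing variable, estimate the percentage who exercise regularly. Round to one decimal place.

Weighting each respondent by the inverse class response rate inflates each class back to its sampled size, so the class weight is n_sampled:
  high school: 160 × 34.7 = 5552
  some college: 300 × 23 = 6900
  associate degree: 220 × 23.1 = 5082
  bachelor's degree: 260 × 27.2 = 7072
  graduate degree: 120 × 45.8 = 5496
Adjusted estimate = 30,102 / 1,060 = 28.3981 → 28.4%.

28.4%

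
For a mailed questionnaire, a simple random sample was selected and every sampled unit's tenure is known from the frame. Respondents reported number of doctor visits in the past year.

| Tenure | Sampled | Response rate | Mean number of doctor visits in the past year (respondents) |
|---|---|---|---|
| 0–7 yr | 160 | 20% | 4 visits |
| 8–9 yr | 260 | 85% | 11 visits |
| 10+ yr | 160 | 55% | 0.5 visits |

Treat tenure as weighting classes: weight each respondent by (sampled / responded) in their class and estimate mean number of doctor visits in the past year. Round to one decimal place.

6.2

Each respondent's weight = sampled/responded in their class; summing within a class gives n_sampled, so:
  0–7 yr: 160 × 4 = 640
  8–9 yr: 260 × 11 = 2860
  10+ yr: 160 × 0.5 = 80
Adjusted estimate = 3580 / 580 = 6.17241 → 6.2.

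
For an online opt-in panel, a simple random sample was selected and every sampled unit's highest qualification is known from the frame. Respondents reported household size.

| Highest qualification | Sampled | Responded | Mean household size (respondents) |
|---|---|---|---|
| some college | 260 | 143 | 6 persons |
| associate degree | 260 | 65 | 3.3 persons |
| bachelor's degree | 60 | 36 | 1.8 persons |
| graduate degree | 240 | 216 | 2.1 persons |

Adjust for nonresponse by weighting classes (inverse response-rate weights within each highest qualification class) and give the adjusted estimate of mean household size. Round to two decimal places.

Response rates by class: some college 143/260 = 55%, associate degree 65/260 = 25%, bachelor's degree 36/60 = 60%, graduate degree 216/240 = 90%.
Inverse-response-rate weighting restores each class to its sampled count, so class totals weight by n_sampled:
  some college: 260 × 6 = 1560
  associate degree: 260 × 3.3 = 858
  bachelor's degree: 60 × 1.8 = 108
  graduate degree: 240 × 2.1 = 504
Adjusted estimate = 3030 / 820 = 3.69512 → 3.70.

3.70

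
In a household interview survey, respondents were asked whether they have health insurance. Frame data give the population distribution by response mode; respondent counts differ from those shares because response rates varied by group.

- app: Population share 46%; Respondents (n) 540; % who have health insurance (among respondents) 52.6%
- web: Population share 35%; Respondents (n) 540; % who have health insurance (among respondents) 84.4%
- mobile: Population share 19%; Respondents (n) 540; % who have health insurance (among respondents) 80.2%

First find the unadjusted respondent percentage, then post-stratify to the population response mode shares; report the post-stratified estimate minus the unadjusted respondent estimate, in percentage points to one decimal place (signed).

Unadjusted (pooled respondent) estimate weights by respondent counts:
  (540/1620)×52.6 + (540/1620)×84.4 + (540/1620)×80.2 = 72.4%
Reweighting by population response mode shares:
  0.46×52.6 + 0.35×84.4 + 0.19×80.2 = 68.974%
Difference = 68.974 − 72.4 = -3.426 pp.

-3.4 percentage points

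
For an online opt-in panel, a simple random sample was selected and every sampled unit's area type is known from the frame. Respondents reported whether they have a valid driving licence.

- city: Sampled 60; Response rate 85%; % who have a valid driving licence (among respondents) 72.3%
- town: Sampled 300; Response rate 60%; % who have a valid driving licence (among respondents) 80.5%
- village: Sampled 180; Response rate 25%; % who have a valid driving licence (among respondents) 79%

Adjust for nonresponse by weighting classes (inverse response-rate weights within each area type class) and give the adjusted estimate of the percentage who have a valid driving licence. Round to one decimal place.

79.1%

With weight = n_sampled/n_responded per class, the weighted class total is n_sampled:
  city: 60 × 72.3 = 4338
  town: 300 × 80.5 = 24,150
  village: 180 × 79 = 14,220
Adjusted estimate = 42,708 / 540 = 79.0889 → 79.1%.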